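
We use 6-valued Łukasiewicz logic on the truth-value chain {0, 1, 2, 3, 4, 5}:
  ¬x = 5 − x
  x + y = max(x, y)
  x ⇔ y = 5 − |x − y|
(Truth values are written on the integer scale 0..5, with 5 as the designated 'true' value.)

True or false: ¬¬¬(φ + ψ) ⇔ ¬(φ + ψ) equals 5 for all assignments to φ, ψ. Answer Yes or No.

Yes

At φ = 4, ψ = 0, for instance:
φ + ψ = 4 + 0 = 4
¬(φ + ψ) = ¬4 = 1
¬¬(φ + ψ) = ¬1 = 4
¬¬¬(φ + ψ) = ¬4 = 1
¬¬¬(φ + ψ) ⇔ ¬(φ + ψ) = 1 ⇔ 1 = 5
and checking the remaining 35 assignments likewise gives ≥ 5 in every case.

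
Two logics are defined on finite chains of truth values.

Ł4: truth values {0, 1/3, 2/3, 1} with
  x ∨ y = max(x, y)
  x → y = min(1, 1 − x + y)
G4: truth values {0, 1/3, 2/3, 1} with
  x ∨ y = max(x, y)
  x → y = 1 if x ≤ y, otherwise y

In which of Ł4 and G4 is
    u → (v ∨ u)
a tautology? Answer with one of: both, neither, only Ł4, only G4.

In Ł4: every assignment gives 1 — tautology.
In G4: every assignment gives 1 — tautology.

both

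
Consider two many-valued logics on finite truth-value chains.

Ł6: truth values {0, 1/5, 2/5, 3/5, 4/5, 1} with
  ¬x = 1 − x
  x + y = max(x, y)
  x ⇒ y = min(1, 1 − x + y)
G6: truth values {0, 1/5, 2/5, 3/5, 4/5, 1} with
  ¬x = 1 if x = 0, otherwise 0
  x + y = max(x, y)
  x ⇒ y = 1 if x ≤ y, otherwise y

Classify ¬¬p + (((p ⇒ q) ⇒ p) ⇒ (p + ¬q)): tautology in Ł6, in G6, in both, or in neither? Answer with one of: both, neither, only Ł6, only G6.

In Ł6: at p = 3/5, q = 1/5 the value is 4/5 — not a tautology.
In G6: every assignment gives 1 — tautology.

only G6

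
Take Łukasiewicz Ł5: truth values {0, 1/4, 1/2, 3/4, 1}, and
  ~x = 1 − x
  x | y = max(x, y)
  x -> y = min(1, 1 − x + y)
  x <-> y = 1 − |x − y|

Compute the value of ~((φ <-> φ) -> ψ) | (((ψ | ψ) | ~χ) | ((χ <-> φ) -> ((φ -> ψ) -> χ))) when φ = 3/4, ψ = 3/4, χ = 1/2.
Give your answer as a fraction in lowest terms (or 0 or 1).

3/4

φ <-> φ = 3/4 <-> 3/4 = 1
(φ <-> φ) -> ψ = 1 -> 3/4 = 3/4
~((φ <-> φ) -> ψ) = ~3/4 = 1/4
ψ | ψ = 3/4 | 3/4 = 3/4
~χ = ~1/2 = 1/2
(ψ | ψ) | ~χ = 3/4 | 1/2 = 3/4
χ <-> φ = 1/2 <-> 3/4 = 3/4
φ -> ψ = 3/4 -> 3/4 = 1
(φ -> ψ) -> χ = 1 -> 1/2 = 1/2
(χ <-> φ) -> ((φ -> ψ) -> χ) = 3/4 -> 1/2 = 3/4
((ψ | ψ) | ~χ) | ((χ <-> φ) -> ((φ -> ψ) -> χ)) = 3/4 | 3/4 = 3/4
~((φ <-> φ) -> ψ) | (((ψ | ψ) | ~χ) | ((χ <-> φ) -> ((φ -> ψ) -> χ))) = 1/4 | 3/4 = 3/4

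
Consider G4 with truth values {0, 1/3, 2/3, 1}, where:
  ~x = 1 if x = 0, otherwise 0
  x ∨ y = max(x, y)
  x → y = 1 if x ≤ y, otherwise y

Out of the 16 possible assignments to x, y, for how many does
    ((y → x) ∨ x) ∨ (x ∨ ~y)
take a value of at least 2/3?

11

x = 0, y = 0 ↦ 1  ≥
x = 0, y = 1/3 ↦ 0  <
x = 0, y = 2/3 ↦ 0  <
x = 0, y = 1 ↦ 0  <
x = 1/3, y = 0 ↦ 1  ≥
x = 1/3, y = 1/3 ↦ 1  ≥
x = 1/3, y = 2/3 ↦ 1/3  <
x = 1/3, y = 1 ↦ 1/3  <
x = 2/3, y = 0 ↦ 1  ≥
x = 2/3, y = 1/3 ↦ 1  ≥
x = 2/3, y = 2/3 ↦ 1  ≥
x = 2/3, y = 1 ↦ 2/3  ≥
x = 1, y = 0 ↦ 1  ≥
x = 1, y = 1/3 ↦ 1  ≥
x = 1, y = 2/3 ↦ 1  ≥
x = 1, y = 1 ↦ 1  ≥
So 11 of the 16 assignments meet the threshold.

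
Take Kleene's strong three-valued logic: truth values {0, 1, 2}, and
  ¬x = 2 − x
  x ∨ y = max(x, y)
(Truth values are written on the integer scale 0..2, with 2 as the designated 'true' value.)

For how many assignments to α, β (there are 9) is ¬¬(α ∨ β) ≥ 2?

5

α = 0, β = 0 ↦ 0  <
α = 0, β = 1 ↦ 1  <
α = 0, β = 2 ↦ 2  ≥
α = 1, β = 0 ↦ 1  <
α = 1, β = 1 ↦ 1  <
α = 1, β = 2 ↦ 2  ≥
α = 2, β = 0 ↦ 2  ≥
α = 2, β = 1 ↦ 2  ≥
α = 2, β = 2 ↦ 2  ≥
So 5 of the 9 assignments meet the threshold.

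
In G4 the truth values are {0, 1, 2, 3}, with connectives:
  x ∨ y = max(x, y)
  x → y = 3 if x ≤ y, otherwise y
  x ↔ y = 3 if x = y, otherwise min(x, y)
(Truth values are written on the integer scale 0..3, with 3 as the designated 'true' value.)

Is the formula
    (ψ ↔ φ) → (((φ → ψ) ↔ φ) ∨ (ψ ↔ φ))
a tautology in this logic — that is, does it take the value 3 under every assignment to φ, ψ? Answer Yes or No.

Yes

φ = 0, ψ = 0 ↦ 3
φ = 0, ψ = 1 ↦ 3
φ = 0, ψ = 2 ↦ 3
φ = 0, ψ = 3 ↦ 3
φ = 1, ψ = 0 ↦ 3
φ = 1, ψ = 1 ↦ 3
φ = 1, ψ = 2 ↦ 3
φ = 1, ψ = 3 ↦ 3
φ = 2, ψ = 0 ↦ 3
φ = 2, ψ = 1 ↦ 3
φ = 2, ψ = 2 ↦ 3
φ = 2, ψ = 3 ↦ 3
φ = 3, ψ = 0 ↦ 3
φ = 3, ψ = 1 ↦ 3
φ = 3, ψ = 2 ↦ 3
φ = 3, ψ = 3 ↦ 3
Every assignment gives a value ≥ 3.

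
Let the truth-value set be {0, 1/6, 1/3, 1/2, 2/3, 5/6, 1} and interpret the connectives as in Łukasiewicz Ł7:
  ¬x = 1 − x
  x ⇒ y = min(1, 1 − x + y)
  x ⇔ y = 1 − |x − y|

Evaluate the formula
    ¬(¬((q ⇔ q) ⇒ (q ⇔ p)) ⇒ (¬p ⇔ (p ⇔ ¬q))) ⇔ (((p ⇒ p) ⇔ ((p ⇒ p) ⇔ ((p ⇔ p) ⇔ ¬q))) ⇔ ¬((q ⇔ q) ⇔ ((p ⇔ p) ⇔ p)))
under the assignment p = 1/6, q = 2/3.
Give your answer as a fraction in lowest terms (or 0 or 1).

1/2

q ⇔ q = 2/3 ⇔ 2/3 = 1
q ⇔ p = 2/3 ⇔ 1/6 = 1/2
(q ⇔ q) ⇒ (q ⇔ p) = 1 ⇒ 1/2 = 1/2
¬((q ⇔ q) ⇒ (q ⇔ p)) = ¬1/2 = 1/2
¬p = ¬1/6 = 5/6
¬q = ¬2/3 = 1/3
p ⇔ ¬q = 1/6 ⇔ 1/3 = 5/6
¬p ⇔ (p ⇔ ¬q) = 5/6 ⇔ 5/6 = 1
¬((q ⇔ q) ⇒ (q ⇔ p)) ⇒ (¬p ⇔ (p ⇔ ¬q)) = 1/2 ⇒ 1 = 1
¬(¬((q ⇔ q) ⇒ (q ⇔ p)) ⇒ (¬p ⇔ (p ⇔ ¬q))) = ¬1 = 0
p ⇒ p = 1/6 ⇒ 1/6 = 1
p ⇒ p = 1/6 ⇒ 1/6 = 1
p ⇔ p = 1/6 ⇔ 1/6 = 1
¬q = ¬2/3 = 1/3
(p ⇔ p) ⇔ ¬q = 1 ⇔ 1/3 = 1/3
(p ⇒ p) ⇔ ((p ⇔ p) ⇔ ¬q) = 1 ⇔ 1/3 = 1/3
(p ⇒ p) ⇔ ((p ⇒ p) ⇔ ((p ⇔ p) ⇔ ¬q)) = 1 ⇔ 1/3 = 1/3
q ⇔ q = 2/3 ⇔ 2/3 = 1
p ⇔ p = 1/6 ⇔ 1/6 = 1
(p ⇔ p) ⇔ p = 1 ⇔ 1/6 = 1/6
(q ⇔ q) ⇔ ((p ⇔ p) ⇔ p) = 1 ⇔ 1/6 = 1/6
¬((q ⇔ q) ⇔ ((p ⇔ p) ⇔ p)) = ¬1/6 = 5/6
((p ⇒ p) ⇔ ((p ⇒ p) ⇔ ((p ⇔ p) ⇔ ¬q))) ⇔ ¬((q ⇔ q) ⇔ ((p ⇔ p) ⇔ p)) = 1/3 ⇔ 5/6 = 1/2
¬(¬((q ⇔ q) ⇒ (q ⇔ p)) ⇒ (¬p ⇔ (p ⇔ ¬q))) ⇔ (((p ⇒ p) ⇔ ((p ⇒ p) ⇔ ((p ⇔ p) ⇔ ¬q))) ⇔ ¬((q ⇔ q) ⇔ ((p ⇔ p) ⇔ p))) = 0 ⇔ 1/2 = 1/2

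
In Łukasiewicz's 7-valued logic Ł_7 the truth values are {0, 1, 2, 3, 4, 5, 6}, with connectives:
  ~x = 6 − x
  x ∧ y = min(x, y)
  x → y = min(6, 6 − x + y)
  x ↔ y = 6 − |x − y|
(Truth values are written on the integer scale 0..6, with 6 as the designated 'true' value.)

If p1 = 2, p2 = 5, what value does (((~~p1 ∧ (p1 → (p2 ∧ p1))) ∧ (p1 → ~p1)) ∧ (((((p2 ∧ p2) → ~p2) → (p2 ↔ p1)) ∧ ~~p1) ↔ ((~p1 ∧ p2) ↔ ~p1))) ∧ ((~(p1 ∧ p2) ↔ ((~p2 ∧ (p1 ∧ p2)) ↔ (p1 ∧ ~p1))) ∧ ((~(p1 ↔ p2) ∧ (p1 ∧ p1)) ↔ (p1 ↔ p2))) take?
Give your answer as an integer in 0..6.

~p1 = ~2 = 4
~~p1 = ~4 = 2
p2 ∧ p1 = 5 ∧ 2 = 2
p1 → (p2 ∧ p1) = 2 → 2 = 6
~~p1 ∧ (p1 → (p2 ∧ p1)) = 2 ∧ 6 = 2
~p1 = ~2 = 4
p1 → ~p1 = 2 → 4 = 6
(~~p1 ∧ (p1 → (p2 ∧ p1))) ∧ (p1 → ~p1) = 2 ∧ 6 = 2
p2 ∧ p2 = 5 ∧ 5 = 5
~p2 = ~5 = 1
(p2 ∧ p2) → ~p2 = 5 → 1 = 2
p2 ↔ p1 = 5 ↔ 2 = 3
((p2 ∧ p2) → ~p2) → (p2 ↔ p1) = 2 → 3 = 6
~p1 = ~2 = 4
~~p1 = ~4 = 2
(((p2 ∧ p2) → ~p2) → (p2 ↔ p1)) ∧ ~~p1 = 6 ∧ 2 = 2
~p1 = ~2 = 4
~p1 ∧ p2 = 4 ∧ 5 = 4
~p1 = ~2 = 4
(~p1 ∧ p2) ↔ ~p1 = 4 ↔ 4 = 6
((((p2 ∧ p2) → ~p2) → (p2 ↔ p1)) ∧ ~~p1) ↔ ((~p1 ∧ p2) ↔ ~p1) = 2 ↔ 6 = 2
((~~p1 ∧ (p1 → (p2 ∧ p1))) ∧ (p1 → ~p1)) ∧ (((((p2 ∧ p2) → ~p2) → (p2 ↔ p1)) ∧ ~~p1) ↔ ((~p1 ∧ p2) ↔ ~p1)) = 2 ∧ 2 = 2
p1 ∧ p2 = 2 ∧ 5 = 2
~(p1 ∧ p2) = ~2 = 4
~p2 = ~5 = 1
p1 ∧ p2 = 2 ∧ 5 = 2
~p2 ∧ (p1 ∧ p2) = 1 ∧ 2 = 1
~p1 = ~2 = 4
p1 ∧ ~p1 = 2 ∧ 4 = 2
(~p2 ∧ (p1 ∧ p2)) ↔ (p1 ∧ ~p1) = 1 ↔ 2 = 5
~(p1 ∧ p2) ↔ ((~p2 ∧ (p1 ∧ p2)) ↔ (p1 ∧ ~p1)) = 4 ↔ 5 = 5
p1 ↔ p2 = 2 ↔ 5 = 3
~(p1 ↔ p2) = ~3 = 3
p1 ∧ p1 = 2 ∧ 2 = 2
~(p1 ↔ p2) ∧ (p1 ∧ p1) = 3 ∧ 2 = 2
p1 ↔ p2 = 2 ↔ 5 = 3
(~(p1 ↔ p2) ∧ (p1 ∧ p1)) ↔ (p1 ↔ p2) = 2 ↔ 3 = 5
(~(p1 ∧ p2) ↔ ((~p2 ∧ (p1 ∧ p2)) ↔ (p1 ∧ ~p1))) ∧ ((~(p1 ↔ p2) ∧ (p1 ∧ p1)) ↔ (p1 ↔ p2)) = 5 ∧ 5 = 5
(((~~p1 ∧ (p1 → (p2 ∧ p1))) ∧ (p1 → ~p1)) ∧ (((((p2 ∧ p2) → ~p2) → (p2 ↔ p1)) ∧ ~~p1) ↔ ((~p1 ∧ p2) ↔ ~p1))) ∧ ((~(p1 ∧ p2) ↔ ((~p2 ∧ (p1 ∧ p2)) ↔ (p1 ∧ ~p1))) ∧ ((~(p1 ↔ p2) ∧ (p1 ∧ p1)) ↔ (p1 ↔ p2))) = 2 ∧ 5 = 2

2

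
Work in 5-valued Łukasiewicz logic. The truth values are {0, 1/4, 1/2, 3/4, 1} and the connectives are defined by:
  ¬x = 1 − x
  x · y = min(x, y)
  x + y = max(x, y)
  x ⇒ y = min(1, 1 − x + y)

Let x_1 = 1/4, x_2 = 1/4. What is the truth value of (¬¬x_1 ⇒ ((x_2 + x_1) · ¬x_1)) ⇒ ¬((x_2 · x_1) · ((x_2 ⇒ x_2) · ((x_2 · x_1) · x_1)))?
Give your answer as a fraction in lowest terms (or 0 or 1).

¬x_1 = ¬1/4 = 3/4
¬¬x_1 = ¬3/4 = 1/4
x_2 + x_1 = 1/4 + 1/4 = 1/4
¬x_1 = ¬1/4 = 3/4
(x_2 + x_1) · ¬x_1 = 1/4 · 3/4 = 1/4
¬¬x_1 ⇒ ((x_2 + x_1) · ¬x_1) = 1/4 ⇒ 1/4 = 1
x_2 · x_1 = 1/4 · 1/4 = 1/4
x_2 ⇒ x_2 = 1/4 ⇒ 1/4 = 1
x_2 · x_1 = 1/4 · 1/4 = 1/4
(x_2 · x_1) · x_1 = 1/4 · 1/4 = 1/4
(x_2 ⇒ x_2) · ((x_2 · x_1) · x_1) = 1 · 1/4 = 1/4
(x_2 · x_1) · ((x_2 ⇒ x_2) · ((x_2 · x_1) · x_1)) = 1/4 · 1/4 = 1/4
¬((x_2 · x_1) · ((x_2 ⇒ x_2) · ((x_2 · x_1) · x_1))) = ¬1/4 = 3/4
(¬¬x_1 ⇒ ((x_2 + x_1) · ¬x_1)) ⇒ ¬((x_2 · x_1) · ((x_2 ⇒ x_2) · ((x_2 · x_1) · x_1))) = 1 ⇒ 3/4 = 3/4

3/4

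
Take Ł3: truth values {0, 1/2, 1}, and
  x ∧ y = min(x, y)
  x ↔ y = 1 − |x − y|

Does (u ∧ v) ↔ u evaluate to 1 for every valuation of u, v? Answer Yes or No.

No

Counterexample: take u = 1/2, v = 0.
u ∧ v = 1/2 ∧ 0 = 0
(u ∧ v) ↔ u = 0 ↔ 1/2 = 1/2
This gives 1/2 ≠ 1.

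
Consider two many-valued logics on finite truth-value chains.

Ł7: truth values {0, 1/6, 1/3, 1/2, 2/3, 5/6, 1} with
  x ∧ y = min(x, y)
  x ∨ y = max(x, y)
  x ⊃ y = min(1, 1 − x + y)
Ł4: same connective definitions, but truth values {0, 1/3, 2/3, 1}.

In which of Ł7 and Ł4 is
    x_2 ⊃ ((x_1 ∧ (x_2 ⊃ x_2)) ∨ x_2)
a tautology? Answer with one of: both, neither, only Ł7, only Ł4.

In Ł7: every assignment gives 1 — tautology.
In Ł4: every assignment gives 1 — tautology.

both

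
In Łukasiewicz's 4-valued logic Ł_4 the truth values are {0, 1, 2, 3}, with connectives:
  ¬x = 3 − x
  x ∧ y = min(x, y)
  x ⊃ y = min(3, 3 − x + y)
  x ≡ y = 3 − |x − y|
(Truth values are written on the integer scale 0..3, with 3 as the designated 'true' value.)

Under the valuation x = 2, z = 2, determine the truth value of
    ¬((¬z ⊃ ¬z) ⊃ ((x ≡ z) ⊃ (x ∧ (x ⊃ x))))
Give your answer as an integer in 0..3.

¬z = ¬2 = 1
¬z = ¬2 = 1
¬z ⊃ ¬z = 1 ⊃ 1 = 3
x ≡ z = 2 ≡ 2 = 3
x ⊃ x = 2 ⊃ 2 = 3
x ∧ (x ⊃ x) = 2 ∧ 3 = 2
(x ≡ z) ⊃ (x ∧ (x ⊃ x)) = 3 ⊃ 2 = 2
(¬z ⊃ ¬z) ⊃ ((x ≡ z) ⊃ (x ∧ (x ⊃ x))) = 3 ⊃ 2 = 2
¬((¬z ⊃ ¬z) ⊃ ((x ≡ z) ⊃ (x ∧ (x ⊃ x)))) = ¬2 = 1

1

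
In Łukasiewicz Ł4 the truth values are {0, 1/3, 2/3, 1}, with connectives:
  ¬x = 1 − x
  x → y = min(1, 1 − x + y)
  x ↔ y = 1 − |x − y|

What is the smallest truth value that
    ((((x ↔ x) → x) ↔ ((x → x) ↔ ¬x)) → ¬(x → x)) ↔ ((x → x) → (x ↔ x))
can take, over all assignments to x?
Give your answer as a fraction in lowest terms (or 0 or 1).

1/3

Take x = 1/3:
x ↔ x = 1/3 ↔ 1/3 = 1
(x ↔ x) → x = 1 → 1/3 = 1/3
x → x = 1/3 → 1/3 = 1
¬x = ¬1/3 = 2/3
(x → x) ↔ ¬x = 1 ↔ 2/3 = 2/3
((x ↔ x) → x) ↔ ((x → x) ↔ ¬x) = 1/3 ↔ 2/3 = 2/3
x → x = 1/3 → 1/3 = 1
¬(x → x) = ¬1 = 0
(((x ↔ x) → x) ↔ ((x → x) ↔ ¬x)) → ¬(x → x) = 2/3 → 0 = 1/3
x → x = 1/3 → 1/3 = 1
x ↔ x = 1/3 ↔ 1/3 = 1
(x → x) → (x ↔ x) = 1 → 1 = 1
((((x ↔ x) → x) ↔ ((x → x) ↔ ¬x)) → ¬(x → x)) ↔ ((x → x) → (x ↔ x)) = 1/3 ↔ 1 = 1/3
No assignment yields a value below 1/3, so this is the minimum.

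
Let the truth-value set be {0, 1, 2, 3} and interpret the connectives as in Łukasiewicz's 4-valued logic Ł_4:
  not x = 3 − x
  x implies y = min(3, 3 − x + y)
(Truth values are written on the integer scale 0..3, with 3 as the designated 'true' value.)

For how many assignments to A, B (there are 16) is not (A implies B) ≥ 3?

1

A = 0, B = 0 ↦ 0  <
A = 0, B = 1 ↦ 0  <
A = 0, B = 2 ↦ 0  <
A = 0, B = 3 ↦ 0  <
A = 1, B = 0 ↦ 1  <
A = 1, B = 1 ↦ 0  <
A = 1, B = 2 ↦ 0  <
A = 1, B = 3 ↦ 0  <
A = 2, B = 0 ↦ 2  <
A = 2, B = 1 ↦ 1  <
A = 2, B = 2 ↦ 0  <
A = 2, B = 3 ↦ 0  <
A = 3, B = 0 ↦ 3  ≥
A = 3, B = 1 ↦ 2  <
A = 3, B = 2 ↦ 1  <
A = 3, B = 3 ↦ 0  <
So 1 of the 16 assignments meets the threshold.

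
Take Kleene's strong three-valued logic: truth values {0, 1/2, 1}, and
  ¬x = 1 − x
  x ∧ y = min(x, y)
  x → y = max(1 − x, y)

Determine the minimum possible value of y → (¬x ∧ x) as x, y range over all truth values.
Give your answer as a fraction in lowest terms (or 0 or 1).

Take x = 0, y = 1:
¬x = ¬0 = 1
¬x ∧ x = 1 ∧ 0 = 0
y → (¬x ∧ x) = 1 → 0 = 0
No assignment yields a value below 0, so this is the minimum.

0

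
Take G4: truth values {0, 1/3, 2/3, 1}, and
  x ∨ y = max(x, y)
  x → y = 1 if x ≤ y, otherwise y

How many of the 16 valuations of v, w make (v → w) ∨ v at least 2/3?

v = 0, w = 0 ↦ 1  ≥
v = 0, w = 1/3 ↦ 1  ≥
v = 0, w = 2/3 ↦ 1  ≥
v = 0, w = 1 ↦ 1  ≥
v = 1/3, w = 0 ↦ 1/3  <
v = 1/3, w = 1/3 ↦ 1  ≥
v = 1/3, w = 2/3 ↦ 1  ≥
v = 1/3, w = 1 ↦ 1  ≥
v = 2/3, w = 0 ↦ 2/3  ≥
v = 2/3, w = 1/3 ↦ 2/3  ≥
v = 2/3, w = 2/3 ↦ 1  ≥
v = 2/3, w = 1 ↦ 1  ≥
v = 1, w = 0 ↦ 1  ≥
v = 1, w = 1/3 ↦ 1  ≥
v = 1, w = 2/3 ↦ 1  ≥
v = 1, w = 1 ↦ 1  ≥
So 15 of the 16 assignments meet the threshold.

15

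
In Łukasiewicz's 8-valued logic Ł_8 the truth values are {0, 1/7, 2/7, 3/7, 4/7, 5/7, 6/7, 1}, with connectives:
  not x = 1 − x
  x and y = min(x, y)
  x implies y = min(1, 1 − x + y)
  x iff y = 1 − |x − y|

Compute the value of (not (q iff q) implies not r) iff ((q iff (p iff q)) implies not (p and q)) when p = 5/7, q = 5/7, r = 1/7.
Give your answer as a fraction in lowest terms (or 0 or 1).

q iff q = 5/7 iff 5/7 = 1
not (q iff q) = not 1 = 0
not r = not 1/7 = 6/7
not (q iff q) implies not r = 0 implies 6/7 = 1
p iff q = 5/7 iff 5/7 = 1
q iff (p iff q) = 5/7 iff 1 = 5/7
p and q = 5/7 and 5/7 = 5/7
not (p and q) = not 5/7 = 2/7
(q iff (p iff q)) implies not (p and q) = 5/7 implies 2/7 = 4/7
(not (q iff q) implies not r) iff ((q iff (p iff q)) implies not (p and q)) = 1 iff 4/7 = 4/7

4/7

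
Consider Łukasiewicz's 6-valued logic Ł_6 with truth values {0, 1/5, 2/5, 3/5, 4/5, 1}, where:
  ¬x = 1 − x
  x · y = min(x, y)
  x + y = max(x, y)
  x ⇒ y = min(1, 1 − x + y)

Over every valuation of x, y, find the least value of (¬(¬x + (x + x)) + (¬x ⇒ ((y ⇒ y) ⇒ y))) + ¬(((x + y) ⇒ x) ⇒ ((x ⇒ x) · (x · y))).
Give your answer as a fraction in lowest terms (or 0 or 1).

Take x = 0, y = 2/5:
¬x = ¬0 = 1
x + x = 0 + 0 = 0
¬x + (x + x) = 1 + 0 = 1
¬(¬x + (x + x)) = ¬1 = 0
¬x = ¬0 = 1
y ⇒ y = 2/5 ⇒ 2/5 = 1
(y ⇒ y) ⇒ y = 1 ⇒ 2/5 = 2/5
¬x ⇒ ((y ⇒ y) ⇒ y) = 1 ⇒ 2/5 = 2/5
¬(¬x + (x + x)) + (¬x ⇒ ((y ⇒ y) ⇒ y)) = 0 + 2/5 = 2/5
x + y = 0 + 2/5 = 2/5
(x + y) ⇒ x = 2/5 ⇒ 0 = 3/5
x ⇒ x = 0 ⇒ 0 = 1
x · y = 0 · 2/5 = 0
(x ⇒ x) · (x · y) = 1 · 0 = 0
((x + y) ⇒ x) ⇒ ((x ⇒ x) · (x · y)) = 3/5 ⇒ 0 = 2/5
¬(((x + y) ⇒ x) ⇒ ((x ⇒ x) · (x · y))) = ¬2/5 = 3/5
(¬(¬x + (x + x)) + (¬x ⇒ ((y ⇒ y) ⇒ y))) + ¬(((x + y) ⇒ x) ⇒ ((x ⇒ x) · (x · y))) = 2/5 + 3/5 = 3/5
No assignment yields a value below 3/5, so this is the minimum.

3/5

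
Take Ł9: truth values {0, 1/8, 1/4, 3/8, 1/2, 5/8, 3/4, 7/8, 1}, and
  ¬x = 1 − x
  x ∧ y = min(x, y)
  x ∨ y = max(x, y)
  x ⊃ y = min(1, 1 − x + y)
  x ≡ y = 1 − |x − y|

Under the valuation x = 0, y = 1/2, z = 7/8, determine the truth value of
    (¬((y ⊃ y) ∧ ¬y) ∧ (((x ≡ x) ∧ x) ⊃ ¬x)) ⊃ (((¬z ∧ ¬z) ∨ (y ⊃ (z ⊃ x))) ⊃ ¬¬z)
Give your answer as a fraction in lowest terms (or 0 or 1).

y ⊃ y = 1/2 ⊃ 1/2 = 1
¬y = ¬1/2 = 1/2
(y ⊃ y) ∧ ¬y = 1 ∧ 1/2 = 1/2
¬((y ⊃ y) ∧ ¬y) = ¬1/2 = 1/2
x ≡ x = 0 ≡ 0 = 1
(x ≡ x) ∧ x = 1 ∧ 0 = 0
¬x = ¬0 = 1
((x ≡ x) ∧ x) ⊃ ¬x = 0 ⊃ 1 = 1
¬((y ⊃ y) ∧ ¬y) ∧ (((x ≡ x) ∧ x) ⊃ ¬x) = 1/2 ∧ 1 = 1/2
¬z = ¬7/8 = 1/8
¬z = ¬7/8 = 1/8
¬z ∧ ¬z = 1/8 ∧ 1/8 = 1/8
z ⊃ x = 7/8 ⊃ 0 = 1/8
y ⊃ (z ⊃ x) = 1/2 ⊃ 1/8 = 5/8
(¬z ∧ ¬z) ∨ (y ⊃ (z ⊃ x)) = 1/8 ∨ 5/8 = 5/8
¬z = ¬7/8 = 1/8
¬¬z = ¬1/8 = 7/8
((¬z ∧ ¬z) ∨ (y ⊃ (z ⊃ x))) ⊃ ¬¬z = 5/8 ⊃ 7/8 = 1
(¬((y ⊃ y) ∧ ¬y) ∧ (((x ≡ x) ∧ x) ⊃ ¬x)) ⊃ (((¬z ∧ ¬z) ∨ (y ⊃ (z ⊃ x))) ⊃ ¬¬z) = 1/2 ⊃ 1 = 1

1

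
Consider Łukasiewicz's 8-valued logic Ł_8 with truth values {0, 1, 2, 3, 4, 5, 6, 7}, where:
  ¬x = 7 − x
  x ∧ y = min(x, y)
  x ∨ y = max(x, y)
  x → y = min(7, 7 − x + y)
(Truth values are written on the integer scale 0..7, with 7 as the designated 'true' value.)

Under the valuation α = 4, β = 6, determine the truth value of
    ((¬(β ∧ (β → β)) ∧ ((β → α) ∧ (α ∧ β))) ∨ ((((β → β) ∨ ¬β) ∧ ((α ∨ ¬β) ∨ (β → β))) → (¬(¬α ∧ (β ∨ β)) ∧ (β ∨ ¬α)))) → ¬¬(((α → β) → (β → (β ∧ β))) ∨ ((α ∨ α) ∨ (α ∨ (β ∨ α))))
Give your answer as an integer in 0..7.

β → β = 6 → 6 = 7
β ∧ (β → β) = 6 ∧ 7 = 6
¬(β ∧ (β → β)) = ¬6 = 1
β → α = 6 → 4 = 5
α ∧ β = 4 ∧ 6 = 4
(β → α) ∧ (α ∧ β) = 5 ∧ 4 = 4
¬(β ∧ (β → β)) ∧ ((β → α) ∧ (α ∧ β)) = 1 ∧ 4 = 1
β → β = 6 → 6 = 7
¬β = ¬6 = 1
(β → β) ∨ ¬β = 7 ∨ 1 = 7
¬β = ¬6 = 1
α ∨ ¬β = 4 ∨ 1 = 4
β → β = 6 → 6 = 7
(α ∨ ¬β) ∨ (β → β) = 4 ∨ 7 = 7
((β → β) ∨ ¬β) ∧ ((α ∨ ¬β) ∨ (β → β)) = 7 ∧ 7 = 7
¬α = ¬4 = 3
β ∨ β = 6 ∨ 6 = 6
¬α ∧ (β ∨ β) = 3 ∧ 6 = 3
¬(¬α ∧ (β ∨ β)) = ¬3 = 4
¬α = ¬4 = 3
β ∨ ¬α = 6 ∨ 3 = 6
¬(¬α ∧ (β ∨ β)) ∧ (β ∨ ¬α) = 4 ∧ 6 = 4
(((β → β) ∨ ¬β) ∧ ((α ∨ ¬β) ∨ (β → β))) → (¬(¬α ∧ (β ∨ β)) ∧ (β ∨ ¬α)) = 7 → 4 = 4
(¬(β ∧ (β → β)) ∧ ((β → α) ∧ (α ∧ β))) ∨ ((((β → β) ∨ ¬β) ∧ ((α ∨ ¬β) ∨ (β → β))) → (¬(¬α ∧ (β ∨ β)) ∧ (β ∨ ¬α))) = 1 ∨ 4 = 4
α → β = 4 → 6 = 7
β ∧ β = 6 ∧ 6 = 6
β → (β ∧ β) = 6 → 6 = 7
(α → β) → (β → (β ∧ β)) = 7 → 7 = 7
α ∨ α = 4 ∨ 4 = 4
β ∨ α = 6 ∨ 4 = 6
α ∨ (β ∨ α) = 4 ∨ 6 = 6
(α ∨ α) ∨ (α ∨ (β ∨ α)) = 4 ∨ 6 = 6
((α → β) → (β → (β ∧ β))) ∨ ((α ∨ α) ∨ (α ∨ (β ∨ α))) = 7 ∨ 6 = 7
¬(((α → β) → (β → (β ∧ β))) ∨ ((α ∨ α) ∨ (α ∨ (β ∨ α)))) = ¬7 = 0
¬¬(((α → β) → (β → (β ∧ β))) ∨ ((α ∨ α) ∨ (α ∨ (β ∨ α)))) = ¬0 = 7
((¬(β ∧ (β → β)) ∧ ((β → α) ∧ (α ∧ β))) ∨ ((((β → β) ∨ ¬β) ∧ ((α ∨ ¬β) ∨ (β → β))) → (¬(¬α ∧ (β ∨ β)) ∧ (β ∨ ¬α)))) → ¬¬(((α → β) → (β → (β ∧ β))) ∨ ((α ∨ α) ∨ (α ∨ (β ∨ α)))) = 4 → 7 = 7

7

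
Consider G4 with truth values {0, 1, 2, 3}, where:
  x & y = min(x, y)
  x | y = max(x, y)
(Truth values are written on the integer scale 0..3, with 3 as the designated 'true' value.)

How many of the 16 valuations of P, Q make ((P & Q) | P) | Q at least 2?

P = 0, Q = 0 ↦ 0  <
P = 0, Q = 1 ↦ 1  <
P = 0, Q = 2 ↦ 2  ≥
P = 0, Q = 3 ↦ 3  ≥
P = 1, Q = 0 ↦ 1  <
P = 1, Q = 1 ↦ 1  <
P = 1, Q = 2 ↦ 2  ≥
P = 1, Q = 3 ↦ 3  ≥
P = 2, Q = 0 ↦ 2  ≥
P = 2, Q = 1 ↦ 2  ≥
P = 2, Q = 2 ↦ 2  ≥
P = 2, Q = 3 ↦ 3  ≥
P = 3, Q = 0 ↦ 3  ≥
P = 3, Q = 1 ↦ 3  ≥
P = 3, Q = 2 ↦ 3  ≥
P = 3, Q = 3 ↦ 3  ≥
So 12 of the 16 assignments meet the threshold.

12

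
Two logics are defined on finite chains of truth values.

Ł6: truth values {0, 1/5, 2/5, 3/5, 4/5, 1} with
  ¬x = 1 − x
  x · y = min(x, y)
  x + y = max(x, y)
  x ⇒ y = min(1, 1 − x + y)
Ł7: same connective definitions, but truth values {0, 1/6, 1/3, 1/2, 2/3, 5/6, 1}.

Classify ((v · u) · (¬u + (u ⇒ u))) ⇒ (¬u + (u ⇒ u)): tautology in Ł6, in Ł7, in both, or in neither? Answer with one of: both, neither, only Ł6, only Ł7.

both

In Ł6: every assignment gives 1 — tautology.
In Ł7: every assignment gives 1 — tautology.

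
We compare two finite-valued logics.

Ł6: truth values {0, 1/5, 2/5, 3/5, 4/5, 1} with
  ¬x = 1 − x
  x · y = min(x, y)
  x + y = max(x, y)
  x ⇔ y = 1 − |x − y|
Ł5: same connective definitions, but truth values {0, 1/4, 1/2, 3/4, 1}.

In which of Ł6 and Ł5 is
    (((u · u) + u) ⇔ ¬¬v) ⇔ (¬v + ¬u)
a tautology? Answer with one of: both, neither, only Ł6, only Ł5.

neither

In Ł6: at u = 0, v = 1/5 the value is 4/5 — not a tautology.
In Ł5: at u = 0, v = 1/4 the value is 3/4 — not a tautology.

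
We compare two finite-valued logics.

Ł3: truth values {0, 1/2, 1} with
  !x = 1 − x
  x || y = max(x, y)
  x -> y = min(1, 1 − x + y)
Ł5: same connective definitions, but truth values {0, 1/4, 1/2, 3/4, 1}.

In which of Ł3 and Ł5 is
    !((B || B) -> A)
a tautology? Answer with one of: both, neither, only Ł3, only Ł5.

In Ł3: at A = 0, B = 0 the value is 0 — not a tautology.
In Ł5: at A = 0, B = 0 the value is 0 — not a tautology.

neither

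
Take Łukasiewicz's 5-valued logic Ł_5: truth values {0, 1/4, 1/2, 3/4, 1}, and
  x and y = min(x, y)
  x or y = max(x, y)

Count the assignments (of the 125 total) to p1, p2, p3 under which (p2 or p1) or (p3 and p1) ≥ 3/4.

80

value 1: 45 assignments (counts)
value 3/4: 35 assignments (counts)
value 1/2: 25 assignments
value 1/4: 15 assignments
value 0: 5 assignments
So 80 of the 125 assignments meet the threshold.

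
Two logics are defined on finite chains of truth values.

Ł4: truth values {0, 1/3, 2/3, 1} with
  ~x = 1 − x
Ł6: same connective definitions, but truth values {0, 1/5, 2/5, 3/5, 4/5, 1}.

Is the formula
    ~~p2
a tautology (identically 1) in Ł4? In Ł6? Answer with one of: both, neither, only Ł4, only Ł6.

In Ł4: at p2 = 0 the value is 0 — not a tautology.
In Ł6: at p2 = 0 the value is 0 — not a tautology.

neither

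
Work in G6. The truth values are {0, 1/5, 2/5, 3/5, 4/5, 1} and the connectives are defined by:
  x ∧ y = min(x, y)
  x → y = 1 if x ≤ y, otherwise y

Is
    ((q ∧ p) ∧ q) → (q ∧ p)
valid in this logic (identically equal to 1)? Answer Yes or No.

At p = 2/5, q = 2/5, for instance:
q ∧ p = 2/5 ∧ 2/5 = 2/5
(q ∧ p) ∧ q = 2/5 ∧ 2/5 = 2/5
((q ∧ p) ∧ q) → (q ∧ p) = 2/5 → 2/5 = 1
and checking the remaining 35 assignments likewise gives ≥ 1 in every case.

Yes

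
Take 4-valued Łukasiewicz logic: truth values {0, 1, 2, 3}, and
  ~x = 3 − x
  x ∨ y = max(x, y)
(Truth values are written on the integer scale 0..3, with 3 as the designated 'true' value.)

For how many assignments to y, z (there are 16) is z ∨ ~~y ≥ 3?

7

y = 0, z = 0 ↦ 0  <
y = 0, z = 1 ↦ 1  <
y = 0, z = 2 ↦ 2  <
y = 0, z = 3 ↦ 3  ≥
y = 1, z = 0 ↦ 1  <
y = 1, z = 1 ↦ 1  <
y = 1, z = 2 ↦ 2  <
y = 1, z = 3 ↦ 3  ≥
y = 2, z = 0 ↦ 2  <
y = 2, z = 1 ↦ 2  <
y = 2, z = 2 ↦ 2  <
y = 2, z = 3 ↦ 3  ≥
y = 3, z = 0 ↦ 3  ≥
y = 3, z = 1 ↦ 3  ≥
y = 3, z = 2 ↦ 3  ≥
y = 3, z = 3 ↦ 3  ≥
So 7 of the 16 assignments meet the threshold.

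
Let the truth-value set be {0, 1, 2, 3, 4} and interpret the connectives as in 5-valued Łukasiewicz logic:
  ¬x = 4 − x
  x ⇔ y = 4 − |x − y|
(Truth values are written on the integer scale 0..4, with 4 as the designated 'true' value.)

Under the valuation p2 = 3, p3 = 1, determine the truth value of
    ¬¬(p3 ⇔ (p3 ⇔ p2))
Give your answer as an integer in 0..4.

p3 ⇔ p2 = 1 ⇔ 3 = 2
p3 ⇔ (p3 ⇔ p2) = 1 ⇔ 2 = 3
¬(p3 ⇔ (p3 ⇔ p2)) = ¬3 = 1
¬¬(p3 ⇔ (p3 ⇔ p2)) = ¬1 = 3

3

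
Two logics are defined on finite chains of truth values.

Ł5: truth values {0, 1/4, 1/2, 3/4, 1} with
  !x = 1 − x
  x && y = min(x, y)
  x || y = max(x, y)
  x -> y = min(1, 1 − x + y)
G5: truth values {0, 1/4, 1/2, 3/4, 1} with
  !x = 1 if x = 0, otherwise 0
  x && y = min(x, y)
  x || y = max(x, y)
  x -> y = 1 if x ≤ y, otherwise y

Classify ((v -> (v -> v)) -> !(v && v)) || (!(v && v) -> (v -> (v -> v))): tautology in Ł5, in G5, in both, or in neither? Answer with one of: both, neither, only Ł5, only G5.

both

In Ł5: every assignment gives 1 — tautology.
In G5: every assignment gives 1 — tautology.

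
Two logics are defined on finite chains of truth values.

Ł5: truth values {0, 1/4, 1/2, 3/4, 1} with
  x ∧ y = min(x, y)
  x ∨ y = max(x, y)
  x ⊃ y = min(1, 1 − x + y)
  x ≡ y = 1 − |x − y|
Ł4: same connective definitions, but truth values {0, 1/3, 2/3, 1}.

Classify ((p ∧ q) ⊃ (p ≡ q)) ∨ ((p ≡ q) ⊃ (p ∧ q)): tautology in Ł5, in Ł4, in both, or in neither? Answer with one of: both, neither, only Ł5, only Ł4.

In Ł5: every assignment gives 1 — tautology.
In Ł4: every assignment gives 1 — tautology.

both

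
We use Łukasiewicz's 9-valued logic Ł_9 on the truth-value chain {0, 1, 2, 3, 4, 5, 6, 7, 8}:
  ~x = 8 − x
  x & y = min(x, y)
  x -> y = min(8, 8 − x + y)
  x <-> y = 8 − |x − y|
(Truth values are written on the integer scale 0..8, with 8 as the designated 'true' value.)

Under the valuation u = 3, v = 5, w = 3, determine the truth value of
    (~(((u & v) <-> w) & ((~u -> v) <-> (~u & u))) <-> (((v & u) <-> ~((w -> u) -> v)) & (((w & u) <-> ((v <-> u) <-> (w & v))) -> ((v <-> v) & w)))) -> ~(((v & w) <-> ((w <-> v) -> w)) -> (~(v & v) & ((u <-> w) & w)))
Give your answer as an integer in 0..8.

3

u & v = 3 & 5 = 3
(u & v) <-> w = 3 <-> 3 = 8
~u = ~3 = 5
~u -> v = 5 -> 5 = 8
~u = ~3 = 5
~u & u = 5 & 3 = 3
(~u -> v) <-> (~u & u) = 8 <-> 3 = 3
((u & v) <-> w) & ((~u -> v) <-> (~u & u)) = 8 & 3 = 3
~(((u & v) <-> w) & ((~u -> v) <-> (~u & u))) = ~3 = 5
v & u = 5 & 3 = 3
w -> u = 3 -> 3 = 8
(w -> u) -> v = 8 -> 5 = 5
~((w -> u) -> v) = ~5 = 3
(v & u) <-> ~((w -> u) -> v) = 3 <-> 3 = 8
w & u = 3 & 3 = 3
v <-> u = 5 <-> 3 = 6
w & v = 3 & 5 = 3
(v <-> u) <-> (w & v) = 6 <-> 3 = 5
(w & u) <-> ((v <-> u) <-> (w & v)) = 3 <-> 5 = 6
v <-> v = 5 <-> 5 = 8
(v <-> v) & w = 8 & 3 = 3
((w & u) <-> ((v <-> u) <-> (w & v))) -> ((v <-> v) & w) = 6 -> 3 = 5
((v & u) <-> ~((w -> u) -> v)) & (((w & u) <-> ((v <-> u) <-> (w & v))) -> ((v <-> v) & w)) = 8 & 5 = 5
~(((u & v) <-> w) & ((~u -> v) <-> (~u & u))) <-> (((v & u) <-> ~((w -> u) -> v)) & (((w & u) <-> ((v <-> u) <-> (w & v))) -> ((v <-> v) & w))) = 5 <-> 5 = 8
v & w = 5 & 3 = 3
w <-> v = 3 <-> 5 = 6
(w <-> v) -> w = 6 -> 3 = 5
(v & w) <-> ((w <-> v) -> w) = 3 <-> 5 = 6
v & v = 5 & 5 = 5
~(v & v) = ~5 = 3
u <-> w = 3 <-> 3 = 8
(u <-> w) & w = 8 & 3 = 3
~(v & v) & ((u <-> w) & w) = 3 & 3 = 3
((v & w) <-> ((w <-> v) -> w)) -> (~(v & v) & ((u <-> w) & w)) = 6 -> 3 = 5
~(((v & w) <-> ((w <-> v) -> w)) -> (~(v & v) & ((u <-> w) & w))) = ~5 = 3
(~(((u & v) <-> w) & ((~u -> v) <-> (~u & u))) <-> (((v & u) <-> ~((w -> u) -> v)) & (((w & u) <-> ((v <-> u) <-> (w & v))) -> ((v <-> v) & w)))) -> ~(((v & w) <-> ((w <-> v) -> w)) -> (~(v & v) & ((u <-> w) & w))) = 8 -> 3 = 3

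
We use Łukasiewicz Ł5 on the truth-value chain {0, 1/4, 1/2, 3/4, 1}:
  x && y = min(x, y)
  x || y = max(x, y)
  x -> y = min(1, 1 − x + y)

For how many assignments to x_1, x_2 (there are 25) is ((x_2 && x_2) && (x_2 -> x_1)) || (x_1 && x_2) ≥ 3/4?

5

value 1: 1 assignment (counts)
value 3/4: 4 assignments (counts)
value 1/2: 7 assignments
value 1/4: 7 assignments
value 0: 6 assignments
So 5 of the 25 assignments meet the threshold.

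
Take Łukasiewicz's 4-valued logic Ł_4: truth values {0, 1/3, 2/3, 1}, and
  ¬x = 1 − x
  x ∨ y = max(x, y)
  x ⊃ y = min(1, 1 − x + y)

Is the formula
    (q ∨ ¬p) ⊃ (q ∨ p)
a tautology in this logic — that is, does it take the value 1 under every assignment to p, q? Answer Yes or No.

No

Counterexample: take p = 0, q = 0.
¬p = ¬0 = 1
q ∨ ¬p = 0 ∨ 1 = 1
q ∨ p = 0 ∨ 0 = 0
(q ∨ ¬p) ⊃ (q ∨ p) = 1 ⊃ 0 = 0
This gives 0 ≠ 1.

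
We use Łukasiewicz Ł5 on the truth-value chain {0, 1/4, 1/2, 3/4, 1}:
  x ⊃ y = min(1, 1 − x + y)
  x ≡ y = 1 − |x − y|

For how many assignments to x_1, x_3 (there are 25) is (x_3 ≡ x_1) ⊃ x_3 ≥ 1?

value 1: 13 assignments (counts)
value 3/4: 5 assignments
value 1/2: 4 assignments
value 1/4: 2 assignments
value 0: 1 assignment
So 13 of the 25 assignments meet the threshold.

13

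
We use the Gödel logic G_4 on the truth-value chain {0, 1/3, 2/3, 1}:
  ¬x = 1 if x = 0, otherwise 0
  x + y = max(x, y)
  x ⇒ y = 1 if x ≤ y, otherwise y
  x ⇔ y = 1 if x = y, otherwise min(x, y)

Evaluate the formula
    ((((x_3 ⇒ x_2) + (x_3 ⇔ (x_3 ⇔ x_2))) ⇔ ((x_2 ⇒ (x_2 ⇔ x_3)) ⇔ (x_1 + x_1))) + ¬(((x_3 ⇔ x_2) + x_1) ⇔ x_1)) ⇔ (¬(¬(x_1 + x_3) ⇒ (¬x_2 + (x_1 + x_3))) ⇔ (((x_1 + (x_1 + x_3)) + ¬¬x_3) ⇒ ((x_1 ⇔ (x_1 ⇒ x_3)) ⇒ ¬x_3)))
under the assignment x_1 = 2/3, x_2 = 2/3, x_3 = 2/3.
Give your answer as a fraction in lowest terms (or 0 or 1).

x_3 ⇒ x_2 = 2/3 ⇒ 2/3 = 1
x_3 ⇔ x_2 = 2/3 ⇔ 2/3 = 1
x_3 ⇔ (x_3 ⇔ x_2) = 2/3 ⇔ 1 = 2/3
(x_3 ⇒ x_2) + (x_3 ⇔ (x_3 ⇔ x_2)) = 1 + 2/3 = 1
x_2 ⇔ x_3 = 2/3 ⇔ 2/3 = 1
x_2 ⇒ (x_2 ⇔ x_3) = 2/3 ⇒ 1 = 1
x_1 + x_1 = 2/3 + 2/3 = 2/3
(x_2 ⇒ (x_2 ⇔ x_3)) ⇔ (x_1 + x_1) = 1 ⇔ 2/3 = 2/3
((x_3 ⇒ x_2) + (x_3 ⇔ (x_3 ⇔ x_2))) ⇔ ((x_2 ⇒ (x_2 ⇔ x_3)) ⇔ (x_1 + x_1)) = 1 ⇔ 2/3 = 2/3
x_3 ⇔ x_2 = 2/3 ⇔ 2/3 = 1
(x_3 ⇔ x_2) + x_1 = 1 + 2/3 = 1
((x_3 ⇔ x_2) + x_1) ⇔ x_1 = 1 ⇔ 2/3 = 2/3
¬(((x_3 ⇔ x_2) + x_1) ⇔ x_1) = ¬2/3 = 0
(((x_3 ⇒ x_2) + (x_3 ⇔ (x_3 ⇔ x_2))) ⇔ ((x_2 ⇒ (x_2 ⇔ x_3)) ⇔ (x_1 + x_1))) + ¬(((x_3 ⇔ x_2) + x_1) ⇔ x_1) = 2/3 + 0 = 2/3
x_1 + x_3 = 2/3 + 2/3 = 2/3
¬(x_1 + x_3) = ¬2/3 = 0
¬x_2 = ¬2/3 = 0
x_1 + x_3 = 2/3 + 2/3 = 2/3
¬x_2 + (x_1 + x_3) = 0 + 2/3 = 2/3
¬(x_1 + x_3) ⇒ (¬x_2 + (x_1 + x_3)) = 0 ⇒ 2/3 = 1
¬(¬(x_1 + x_3) ⇒ (¬x_2 + (x_1 + x_3))) = ¬1 = 0
x_1 + x_3 = 2/3 + 2/3 = 2/3
x_1 + (x_1 + x_3) = 2/3 + 2/3 = 2/3
¬x_3 = ¬2/3 = 0
¬¬x_3 = ¬0 = 1
(x_1 + (x_1 + x_3)) + ¬¬x_3 = 2/3 + 1 = 1
x_1 ⇒ x_3 = 2/3 ⇒ 2/3 = 1
x_1 ⇔ (x_1 ⇒ x_3) = 2/3 ⇔ 1 = 2/3
¬x_3 = ¬2/3 = 0
(x_1 ⇔ (x_1 ⇒ x_3)) ⇒ ¬x_3 = 2/3 ⇒ 0 = 0
((x_1 + (x_1 + x_3)) + ¬¬x_3) ⇒ ((x_1 ⇔ (x_1 ⇒ x_3)) ⇒ ¬x_3) = 1 ⇒ 0 = 0
¬(¬(x_1 + x_3) ⇒ (¬x_2 + (x_1 + x_3))) ⇔ (((x_1 + (x_1 + x_3)) + ¬¬x_3) ⇒ ((x_1 ⇔ (x_1 ⇒ x_3)) ⇒ ¬x_3)) = 0 ⇔ 0 = 1
((((x_3 ⇒ x_2) + (x_3 ⇔ (x_3 ⇔ x_2))) ⇔ ((x_2 ⇒ (x_2 ⇔ x_3)) ⇔ (x_1 + x_1))) + ¬(((x_3 ⇔ x_2) + x_1) ⇔ x_1)) ⇔ (¬(¬(x_1 + x_3) ⇒ (¬x_2 + (x_1 + x_3))) ⇔ (((x_1 + (x_1 + x_3)) + ¬¬x_3) ⇒ ((x_1 ⇔ (x_1 ⇒ x_3)) ⇒ ¬x_3))) = 2/3 ⇔ 1 = 2/3

2/3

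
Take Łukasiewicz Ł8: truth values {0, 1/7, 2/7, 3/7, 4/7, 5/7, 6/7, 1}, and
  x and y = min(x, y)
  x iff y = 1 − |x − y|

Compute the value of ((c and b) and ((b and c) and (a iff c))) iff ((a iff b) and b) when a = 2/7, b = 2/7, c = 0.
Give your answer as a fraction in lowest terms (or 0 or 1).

5/7

c and b = 0 and 2/7 = 0
b and c = 2/7 and 0 = 0
a iff c = 2/7 iff 0 = 5/7
(b and c) and (a iff c) = 0 and 5/7 = 0
(c and b) and ((b and c) and (a iff c)) = 0 and 0 = 0
a iff b = 2/7 iff 2/7 = 1
(a iff b) and b = 1 and 2/7 = 2/7
((c and b) and ((b and c) and (a iff c))) iff ((a iff b) and b) = 0 iff 2/7 = 5/7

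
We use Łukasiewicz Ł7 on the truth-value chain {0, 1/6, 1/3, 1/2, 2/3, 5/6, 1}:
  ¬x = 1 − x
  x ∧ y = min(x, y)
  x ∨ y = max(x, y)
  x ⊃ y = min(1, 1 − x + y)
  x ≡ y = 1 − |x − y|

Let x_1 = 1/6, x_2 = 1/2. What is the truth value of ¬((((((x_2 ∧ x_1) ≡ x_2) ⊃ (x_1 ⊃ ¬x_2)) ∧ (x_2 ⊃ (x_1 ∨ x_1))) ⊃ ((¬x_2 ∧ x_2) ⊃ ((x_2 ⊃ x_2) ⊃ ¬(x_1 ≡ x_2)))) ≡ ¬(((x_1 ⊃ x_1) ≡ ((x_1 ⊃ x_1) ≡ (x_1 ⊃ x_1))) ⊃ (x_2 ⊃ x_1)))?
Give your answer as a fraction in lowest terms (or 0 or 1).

x_2 ∧ x_1 = 1/2 ∧ 1/6 = 1/6
(x_2 ∧ x_1) ≡ x_2 = 1/6 ≡ 1/2 = 2/3
¬x_2 = ¬1/2 = 1/2
x_1 ⊃ ¬x_2 = 1/6 ⊃ 1/2 = 1
((x_2 ∧ x_1) ≡ x_2) ⊃ (x_1 ⊃ ¬x_2) = 2/3 ⊃ 1 = 1
x_1 ∨ x_1 = 1/6 ∨ 1/6 = 1/6
x_2 ⊃ (x_1 ∨ x_1) = 1/2 ⊃ 1/6 = 2/3
(((x_2 ∧ x_1) ≡ x_2) ⊃ (x_1 ⊃ ¬x_2)) ∧ (x_2 ⊃ (x_1 ∨ x_1)) = 1 ∧ 2/3 = 2/3
¬x_2 = ¬1/2 = 1/2
¬x_2 ∧ x_2 = 1/2 ∧ 1/2 = 1/2
x_2 ⊃ x_2 = 1/2 ⊃ 1/2 = 1
x_1 ≡ x_2 = 1/6 ≡ 1/2 = 2/3
¬(x_1 ≡ x_2) = ¬2/3 = 1/3
(x_2 ⊃ x_2) ⊃ ¬(x_1 ≡ x_2) = 1 ⊃ 1/3 = 1/3
(¬x_2 ∧ x_2) ⊃ ((x_2 ⊃ x_2) ⊃ ¬(x_1 ≡ x_2)) = 1/2 ⊃ 1/3 = 5/6
((((x_2 ∧ x_1) ≡ x_2) ⊃ (x_1 ⊃ ¬x_2)) ∧ (x_2 ⊃ (x_1 ∨ x_1))) ⊃ ((¬x_2 ∧ x_2) ⊃ ((x_2 ⊃ x_2) ⊃ ¬(x_1 ≡ x_2))) = 2/3 ⊃ 5/6 = 1
x_1 ⊃ x_1 = 1/6 ⊃ 1/6 = 1
x_1 ⊃ x_1 = 1/6 ⊃ 1/6 = 1
x_1 ⊃ x_1 = 1/6 ⊃ 1/6 = 1
(x_1 ⊃ x_1) ≡ (x_1 ⊃ x_1) = 1 ≡ 1 = 1
(x_1 ⊃ x_1) ≡ ((x_1 ⊃ x_1) ≡ (x_1 ⊃ x_1)) = 1 ≡ 1 = 1
x_2 ⊃ x_1 = 1/2 ⊃ 1/6 = 2/3
((x_1 ⊃ x_1) ≡ ((x_1 ⊃ x_1) ≡ (x_1 ⊃ x_1))) ⊃ (x_2 ⊃ x_1) = 1 ⊃ 2/3 = 2/3
¬(((x_1 ⊃ x_1) ≡ ((x_1 ⊃ x_1) ≡ (x_1 ⊃ x_1))) ⊃ (x_2 ⊃ x_1)) = ¬2/3 = 1/3
(((((x_2 ∧ x_1) ≡ x_2) ⊃ (x_1 ⊃ ¬x_2)) ∧ (x_2 ⊃ (x_1 ∨ x_1))) ⊃ ((¬x_2 ∧ x_2) ⊃ ((x_2 ⊃ x_2) ⊃ ¬(x_1 ≡ x_2)))) ≡ ¬(((x_1 ⊃ x_1) ≡ ((x_1 ⊃ x_1) ≡ (x_1 ⊃ x_1))) ⊃ (x_2 ⊃ x_1)) = 1 ≡ 1/3 = 1/3
¬((((((x_2 ∧ x_1) ≡ x_2) ⊃ (x_1 ⊃ ¬x_2)) ∧ (x_2 ⊃ (x_1 ∨ x_1))) ⊃ ((¬x_2 ∧ x_2) ⊃ ((x_2 ⊃ x_2) ⊃ ¬(x_1 ≡ x_2)))) ≡ ¬(((x_1 ⊃ x_1) ≡ ((x_1 ⊃ x_1) ≡ (x_1 ⊃ x_1))) ⊃ (x_2 ⊃ x_1))) = ¬1/3 = 2/3

2/3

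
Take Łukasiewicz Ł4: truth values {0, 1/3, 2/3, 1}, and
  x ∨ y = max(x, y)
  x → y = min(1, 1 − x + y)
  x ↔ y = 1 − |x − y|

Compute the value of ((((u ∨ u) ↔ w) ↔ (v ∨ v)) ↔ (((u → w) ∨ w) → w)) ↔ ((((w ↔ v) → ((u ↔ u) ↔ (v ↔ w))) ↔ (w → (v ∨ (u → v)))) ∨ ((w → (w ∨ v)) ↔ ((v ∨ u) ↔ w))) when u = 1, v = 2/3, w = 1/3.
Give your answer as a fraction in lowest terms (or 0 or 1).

2/3

u ∨ u = 1 ∨ 1 = 1
(u ∨ u) ↔ w = 1 ↔ 1/3 = 1/3
v ∨ v = 2/3 ∨ 2/3 = 2/3
((u ∨ u) ↔ w) ↔ (v ∨ v) = 1/3 ↔ 2/3 = 2/3
u → w = 1 → 1/3 = 1/3
(u → w) ∨ w = 1/3 ∨ 1/3 = 1/3
((u → w) ∨ w) → w = 1/3 → 1/3 = 1
(((u ∨ u) ↔ w) ↔ (v ∨ v)) ↔ (((u → w) ∨ w) → w) = 2/3 ↔ 1 = 2/3
w ↔ v = 1/3 ↔ 2/3 = 2/3
u ↔ u = 1 ↔ 1 = 1
v ↔ w = 2/3 ↔ 1/3 = 2/3
(u ↔ u) ↔ (v ↔ w) = 1 ↔ 2/3 = 2/3
(w ↔ v) → ((u ↔ u) ↔ (v ↔ w)) = 2/3 → 2/3 = 1
u → v = 1 → 2/3 = 2/3
v ∨ (u → v) = 2/3 ∨ 2/3 = 2/3
w → (v ∨ (u → v)) = 1/3 → 2/3 = 1
((w ↔ v) → ((u ↔ u) ↔ (v ↔ w))) ↔ (w → (v ∨ (u → v))) = 1 ↔ 1 = 1
w ∨ v = 1/3 ∨ 2/3 = 2/3
w → (w ∨ v) = 1/3 → 2/3 = 1
v ∨ u = 2/3 ∨ 1 = 1
(v ∨ u) ↔ w = 1 ↔ 1/3 = 1/3
(w → (w ∨ v)) ↔ ((v ∨ u) ↔ w) = 1 ↔ 1/3 = 1/3
(((w ↔ v) → ((u ↔ u) ↔ (v ↔ w))) ↔ (w → (v ∨ (u → v)))) ∨ ((w → (w ∨ v)) ↔ ((v ∨ u) ↔ w)) = 1 ∨ 1/3 = 1
((((u ∨ u) ↔ w) ↔ (v ∨ v)) ↔ (((u → w) ∨ w) → w)) ↔ ((((w ↔ v) → ((u ↔ u) ↔ (v ↔ w))) ↔ (w → (v ∨ (u → v)))) ∨ ((w → (w ∨ v)) ↔ ((v ∨ u) ↔ w))) = 2/3 ↔ 1 = 2/3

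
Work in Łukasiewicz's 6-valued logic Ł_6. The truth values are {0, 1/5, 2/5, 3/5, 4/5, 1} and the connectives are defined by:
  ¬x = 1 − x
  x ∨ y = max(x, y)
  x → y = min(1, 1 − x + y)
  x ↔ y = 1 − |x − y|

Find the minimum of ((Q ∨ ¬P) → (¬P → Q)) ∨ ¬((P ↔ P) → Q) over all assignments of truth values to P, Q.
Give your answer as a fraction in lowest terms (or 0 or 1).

Take P = 0, Q = 2/5:
¬P = ¬0 = 1
Q ∨ ¬P = 2/5 ∨ 1 = 1
¬P = ¬0 = 1
¬P → Q = 1 → 2/5 = 2/5
(Q ∨ ¬P) → (¬P → Q) = 1 → 2/5 = 2/5
P ↔ P = 0 ↔ 0 = 1
(P ↔ P) → Q = 1 → 2/5 = 2/5
¬((P ↔ P) → Q) = ¬2/5 = 3/5
((Q ∨ ¬P) → (¬P → Q)) ∨ ¬((P ↔ P) → Q) = 2/5 ∨ 3/5 = 3/5
No assignment yields a value below 3/5, so this is the minimum.

3/5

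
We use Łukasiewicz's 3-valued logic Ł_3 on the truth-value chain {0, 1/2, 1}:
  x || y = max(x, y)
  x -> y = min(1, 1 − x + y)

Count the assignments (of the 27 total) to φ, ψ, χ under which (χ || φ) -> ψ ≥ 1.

14

value 1: 14 assignments (counts)
value 1/2: 8 assignments
value 0: 5 assignments
So 14 of the 27 assignments meet the threshold.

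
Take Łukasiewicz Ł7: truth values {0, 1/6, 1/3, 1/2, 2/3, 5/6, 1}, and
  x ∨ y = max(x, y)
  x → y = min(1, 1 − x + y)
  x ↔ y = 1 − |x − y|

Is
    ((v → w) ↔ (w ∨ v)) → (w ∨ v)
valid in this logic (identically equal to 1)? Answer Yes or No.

No

Counterexample: take v = 1/6, w = 0.
v → w = 1/6 → 0 = 5/6
w ∨ v = 0 ∨ 1/6 = 1/6
(v → w) ↔ (w ∨ v) = 5/6 ↔ 1/6 = 1/3
w ∨ v = 0 ∨ 1/6 = 1/6
((v → w) ↔ (w ∨ v)) → (w ∨ v) = 1/3 → 1/6 = 5/6
This gives 5/6 ≠ 1.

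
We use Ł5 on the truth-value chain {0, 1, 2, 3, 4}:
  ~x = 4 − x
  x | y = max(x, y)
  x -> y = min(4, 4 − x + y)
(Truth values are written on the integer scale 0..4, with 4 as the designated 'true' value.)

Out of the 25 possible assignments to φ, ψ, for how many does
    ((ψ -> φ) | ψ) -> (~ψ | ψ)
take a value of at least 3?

22

value 4: 15 assignments (counts)
value 3: 7 assignments (counts)
value 2: 3 assignments
So 22 of the 25 assignments meet the threshold.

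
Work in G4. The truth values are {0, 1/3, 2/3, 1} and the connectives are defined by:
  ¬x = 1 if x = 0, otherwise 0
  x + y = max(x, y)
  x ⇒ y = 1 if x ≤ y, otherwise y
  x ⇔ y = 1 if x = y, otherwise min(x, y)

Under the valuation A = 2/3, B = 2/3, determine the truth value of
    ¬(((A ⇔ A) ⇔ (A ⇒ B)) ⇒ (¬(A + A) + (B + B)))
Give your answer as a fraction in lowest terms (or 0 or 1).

A ⇔ A = 2/3 ⇔ 2/3 = 1
A ⇒ B = 2/3 ⇒ 2/3 = 1
(A ⇔ A) ⇔ (A ⇒ B) = 1 ⇔ 1 = 1
A + A = 2/3 + 2/3 = 2/3
¬(A + A) = ¬2/3 = 0
B + B = 2/3 + 2/3 = 2/3
¬(A + A) + (B + B) = 0 + 2/3 = 2/3
((A ⇔ A) ⇔ (A ⇒ B)) ⇒ (¬(A + A) + (B + B)) = 1 ⇒ 2/3 = 2/3
¬(((A ⇔ A) ⇔ (A ⇒ B)) ⇒ (¬(A + A) + (B + B))) = ¬2/3 = 0

0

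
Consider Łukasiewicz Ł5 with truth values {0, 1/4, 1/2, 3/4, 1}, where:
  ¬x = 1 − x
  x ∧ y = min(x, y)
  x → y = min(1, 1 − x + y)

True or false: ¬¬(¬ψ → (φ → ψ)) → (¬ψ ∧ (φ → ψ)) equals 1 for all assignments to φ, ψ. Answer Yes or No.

Counterexample: take φ = 0, ψ = 1/4.
¬ψ = ¬1/4 = 3/4
φ → ψ = 0 → 1/4 = 1
¬ψ → (φ → ψ) = 3/4 → 1 = 1
¬(¬ψ → (φ → ψ)) = ¬1 = 0
¬¬(¬ψ → (φ → ψ)) = ¬0 = 1
¬ψ = ¬1/4 = 3/4
φ → ψ = 0 → 1/4 = 1
¬ψ ∧ (φ → ψ) = 3/4 ∧ 1 = 3/4
¬¬(¬ψ → (φ → ψ)) → (¬ψ ∧ (φ → ψ)) = 1 → 3/4 = 3/4
This gives 3/4 ≠ 1.

No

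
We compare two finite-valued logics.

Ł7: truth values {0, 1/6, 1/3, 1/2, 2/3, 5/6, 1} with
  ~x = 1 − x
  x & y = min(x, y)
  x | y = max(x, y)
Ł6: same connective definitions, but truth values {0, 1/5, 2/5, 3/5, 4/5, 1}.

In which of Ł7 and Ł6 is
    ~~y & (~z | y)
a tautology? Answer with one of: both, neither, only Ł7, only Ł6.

In Ł7: at y = 0, z = 0 the value is 0 — not a tautology.
In Ł6: at y = 0, z = 0 the value is 0 — not a tautology.

neither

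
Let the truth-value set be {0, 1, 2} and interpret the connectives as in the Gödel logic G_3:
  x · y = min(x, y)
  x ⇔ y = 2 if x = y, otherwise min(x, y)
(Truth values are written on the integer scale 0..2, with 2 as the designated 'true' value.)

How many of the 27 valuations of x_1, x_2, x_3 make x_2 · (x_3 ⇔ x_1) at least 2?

value 2: 3 assignments (counts)
value 1: 7 assignments
value 0: 17 assignments
So 3 of the 27 assignments meet the threshold.

3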